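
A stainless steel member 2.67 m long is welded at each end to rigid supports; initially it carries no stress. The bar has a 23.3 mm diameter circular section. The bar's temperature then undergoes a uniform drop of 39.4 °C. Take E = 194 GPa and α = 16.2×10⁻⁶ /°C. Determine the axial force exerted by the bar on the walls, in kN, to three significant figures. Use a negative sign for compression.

52.8 kN

Free thermal expansion αLΔT = 16.2e-6 · 2670 · -39.4 = -1.704 mm.
The walls impose strain ε = −(-1.704)/2670 = 6.3828e-04; σ = Eε = 194000 · 6.3828e-04 = 123.8 MPa.
Wall reaction R = σ·A = 123.8·426.4 = 52800 N = 52.8 kN.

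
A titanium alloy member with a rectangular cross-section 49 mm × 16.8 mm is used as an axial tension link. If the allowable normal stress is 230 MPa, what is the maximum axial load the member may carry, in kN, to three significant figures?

189 kN

A = 823.2 mm².
P_max = σ_allow · A = 230 · 823.2 = 189300 N = 189.3 kN.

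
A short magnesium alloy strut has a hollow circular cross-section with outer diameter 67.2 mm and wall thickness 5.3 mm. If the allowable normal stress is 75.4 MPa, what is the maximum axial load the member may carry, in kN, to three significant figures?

A = 1031 mm².
P_max = σ_allow · A = 75.4 · 1031 = 77710 N = 77.71 kN.

77.7 kN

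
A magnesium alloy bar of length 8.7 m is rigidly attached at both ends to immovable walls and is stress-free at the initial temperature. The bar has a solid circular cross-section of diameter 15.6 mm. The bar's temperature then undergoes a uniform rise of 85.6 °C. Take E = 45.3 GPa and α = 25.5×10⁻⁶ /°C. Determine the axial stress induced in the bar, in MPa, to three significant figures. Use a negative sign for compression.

Free thermal expansion αLΔT = 25.5e-6 · 8700 · 85.6 = 18.99 mm.
The walls impose strain ε = −(18.99)/8700 = -2.1828e-03; σ = Eε = 45300 · -2.1828e-03 = -98.88 MPa.

-98.9 MPa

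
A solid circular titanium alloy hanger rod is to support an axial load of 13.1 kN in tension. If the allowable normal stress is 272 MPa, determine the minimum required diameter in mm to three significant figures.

7.83 mm

Required area A ≥ P/σ_allow = 13100/272 = 48.16 mm².
For a solid circular section, d ≥ √(4A/π) = 7.831 mm.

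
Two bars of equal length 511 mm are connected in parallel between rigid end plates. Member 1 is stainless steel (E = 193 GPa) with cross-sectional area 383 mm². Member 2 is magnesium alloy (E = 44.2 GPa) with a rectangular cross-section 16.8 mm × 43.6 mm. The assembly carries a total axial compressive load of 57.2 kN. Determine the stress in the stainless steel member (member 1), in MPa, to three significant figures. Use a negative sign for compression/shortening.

-104 MPa

A_2 = 732.5 mm².
Equal strain + equilibrium ⇒ each member carries load in proportion to AE: A₁E₁ = 73920000 N, A₂E₂ = 32380000 N, ΣAE = 106300000 N.
σ₁ = P·E₁/ΣAE = -57200·193000/106300000 = -103.9 MPa.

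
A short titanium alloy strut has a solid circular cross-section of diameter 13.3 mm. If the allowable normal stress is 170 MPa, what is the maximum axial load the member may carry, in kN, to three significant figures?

A = 138.9 mm².
P_max = σ_allow · A = 170 · 138.9 = 23620 N = 23.62 kN.

23.6 kN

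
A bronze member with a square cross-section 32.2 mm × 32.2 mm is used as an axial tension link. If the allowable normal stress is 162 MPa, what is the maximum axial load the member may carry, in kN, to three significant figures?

168 kN

A = 1037 mm².
P_max = σ_allow · A = 162 · 1037 = 168000 N = 168 kN.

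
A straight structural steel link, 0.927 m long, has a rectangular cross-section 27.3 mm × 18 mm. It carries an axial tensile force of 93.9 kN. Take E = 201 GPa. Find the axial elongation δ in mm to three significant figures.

0.881 mm

A = 491.4 mm².
δ_mech = NL/(AE) = 93900·927/(491.4·201000) = 0.8813 mm.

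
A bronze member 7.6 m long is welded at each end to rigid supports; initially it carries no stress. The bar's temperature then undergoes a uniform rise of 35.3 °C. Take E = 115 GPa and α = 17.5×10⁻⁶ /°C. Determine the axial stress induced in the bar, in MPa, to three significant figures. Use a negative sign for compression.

Free thermal expansion αLΔT = 17.5e-6 · 7600 · 35.3 = 4.695 mm.
The walls impose strain ε = −(4.695)/7600 = -6.1775e-04; σ = Eε = 115000 · -6.1775e-04 = -71.04 MPa.

-71.0 MPa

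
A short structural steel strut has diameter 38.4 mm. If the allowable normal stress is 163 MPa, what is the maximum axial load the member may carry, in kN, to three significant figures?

189 kN

A = 1158 mm².
P_max = σ_allow · A = 163 · 1158 = 188800 N = 188.8 kN.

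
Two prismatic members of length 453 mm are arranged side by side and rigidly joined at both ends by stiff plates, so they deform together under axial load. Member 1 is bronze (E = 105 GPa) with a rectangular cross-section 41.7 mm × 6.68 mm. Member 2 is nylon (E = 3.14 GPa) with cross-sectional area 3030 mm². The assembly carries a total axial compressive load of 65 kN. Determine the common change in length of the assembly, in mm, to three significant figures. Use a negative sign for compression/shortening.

A_1 = 278.6 mm².
Equal strain + equilibrium ⇒ each member carries load in proportion to AE: A₁E₁ = 29250000 N, A₂E₂ = 9514000 N, ΣAE = 38760000 N.
δ = PL/ΣAE = -65000·453/38760000 = -0.7596 mm.

-0.760 mm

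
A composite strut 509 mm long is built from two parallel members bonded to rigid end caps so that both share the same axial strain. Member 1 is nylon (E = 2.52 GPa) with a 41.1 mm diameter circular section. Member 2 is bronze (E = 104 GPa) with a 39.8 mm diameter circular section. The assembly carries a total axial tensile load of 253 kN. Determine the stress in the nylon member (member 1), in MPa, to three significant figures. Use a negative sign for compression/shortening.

A_1 = 1327 mm².
A_2 = 1244 mm².
Equal strain + equilibrium ⇒ each member carries load in proportion to AE: A₁E₁ = 3343000 N, A₂E₂ = 129400000 N, ΣAE = 132700000 N.
σ₁ = P·E₁/ΣAE = 253000·2520/132700000 = 4.803 MPa.

4.80 MPa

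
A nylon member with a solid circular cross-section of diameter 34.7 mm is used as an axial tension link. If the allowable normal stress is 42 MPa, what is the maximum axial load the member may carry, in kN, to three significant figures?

39.7 kN

A = 945.7 mm².
P_max = σ_allow · A = 42 · 945.7 = 39720 N = 39.72 kN.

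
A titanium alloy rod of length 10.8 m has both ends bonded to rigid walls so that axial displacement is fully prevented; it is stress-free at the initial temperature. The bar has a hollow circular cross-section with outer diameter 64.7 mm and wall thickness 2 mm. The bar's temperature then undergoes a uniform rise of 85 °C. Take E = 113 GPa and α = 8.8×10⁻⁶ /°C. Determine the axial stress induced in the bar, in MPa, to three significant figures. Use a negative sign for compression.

-84.5 MPa

Free thermal expansion αLΔT = 8.8e-6 · 10800 · 85 = 8.078 mm.
The walls impose strain ε = −(8.078)/10800 = -7.4800e-04; σ = Eε = 113000 · -7.4800e-04 = -84.52 MPa.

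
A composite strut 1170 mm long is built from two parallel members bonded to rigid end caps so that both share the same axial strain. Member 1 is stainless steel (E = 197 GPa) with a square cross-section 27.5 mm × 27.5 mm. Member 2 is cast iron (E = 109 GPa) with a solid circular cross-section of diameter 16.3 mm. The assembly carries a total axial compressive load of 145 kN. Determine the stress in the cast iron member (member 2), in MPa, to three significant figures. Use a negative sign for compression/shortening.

A_1 = 756.2 mm².
A_2 = 208.7 mm².
Equal strain + equilibrium ⇒ each member carries load in proportion to AE: A₁E₁ = 149000000 N, A₂E₂ = 22750000 N, ΣAE = 171700000 N.
σ₂ = P·E₂/ΣAE = -145000·109000/171700000 = -92.04 MPa.

-92.0 MPa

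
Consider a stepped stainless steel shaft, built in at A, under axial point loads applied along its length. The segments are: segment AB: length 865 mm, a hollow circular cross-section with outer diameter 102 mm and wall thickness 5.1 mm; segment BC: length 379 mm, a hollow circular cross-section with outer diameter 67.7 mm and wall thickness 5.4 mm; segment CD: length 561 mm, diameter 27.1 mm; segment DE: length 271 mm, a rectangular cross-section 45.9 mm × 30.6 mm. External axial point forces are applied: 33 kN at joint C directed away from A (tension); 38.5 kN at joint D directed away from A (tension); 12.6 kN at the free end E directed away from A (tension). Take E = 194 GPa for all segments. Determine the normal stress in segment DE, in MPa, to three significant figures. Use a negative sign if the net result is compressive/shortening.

Internal axial forces (sectioning from the free end, tension +): N_DE = 12.6 kN, N_CD = 51.1 kN, N_BC = 84.1 kN, N_AB = 84.1 kN.
A_DE = 1405 mm².
σ_DE = N_DE/A_DE = 12600/1405 = 8.971 MPa.

8.97 MPa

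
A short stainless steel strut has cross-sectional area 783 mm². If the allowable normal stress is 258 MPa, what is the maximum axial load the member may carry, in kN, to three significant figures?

P_max = σ_allow · A = 258 · 783 = 202000 N = 202 kN.

202 kN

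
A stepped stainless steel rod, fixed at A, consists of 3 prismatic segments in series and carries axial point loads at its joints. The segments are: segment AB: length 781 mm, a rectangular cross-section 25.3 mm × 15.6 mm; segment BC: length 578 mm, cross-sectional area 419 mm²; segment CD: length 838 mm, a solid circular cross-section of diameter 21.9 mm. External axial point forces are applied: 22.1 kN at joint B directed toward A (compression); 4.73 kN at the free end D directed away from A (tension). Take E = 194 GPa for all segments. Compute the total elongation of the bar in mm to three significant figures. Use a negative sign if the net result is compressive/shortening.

Internal axial forces (sectioning from the free end, tension +): N_CD = 4.73 kN, N_BC = 4.73 kN, N_AB = -17.37 kN.
A_AB = 394.7 mm².
A_CD = 376.7 mm².
δ_AB = -17370·781/(394.7·194000) = -0.1772 mm
δ_BC = 4730·578/(419·194000) = 0.03363 mm
δ_CD = 4730·838/(376.7·194000) = 0.05424 mm
δ = Σδ_i = -0.0893 mm.

-0.0893 mm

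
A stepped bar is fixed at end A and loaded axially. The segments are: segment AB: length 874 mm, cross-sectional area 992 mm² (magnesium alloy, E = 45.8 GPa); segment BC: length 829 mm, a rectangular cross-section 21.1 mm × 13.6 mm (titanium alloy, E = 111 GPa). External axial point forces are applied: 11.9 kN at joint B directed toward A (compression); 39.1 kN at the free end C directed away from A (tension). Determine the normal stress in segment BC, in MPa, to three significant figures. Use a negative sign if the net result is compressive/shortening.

136 MPa

Internal axial forces (sectioning from the free end, tension +): N_BC = 39.1 kN, N_AB = 27.2 kN.
A_BC = 287 mm².
σ_BC = N_BC/A_BC = 39100/287 = 136.3 MPa.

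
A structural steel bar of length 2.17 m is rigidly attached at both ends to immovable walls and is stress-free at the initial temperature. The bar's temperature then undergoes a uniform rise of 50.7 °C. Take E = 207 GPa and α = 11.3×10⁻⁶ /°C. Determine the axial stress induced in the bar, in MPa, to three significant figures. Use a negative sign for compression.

Free thermal expansion αLΔT = 11.3e-6 · 2170 · 50.7 = 1.243 mm.
The walls impose strain ε = −(1.243)/2170 = -5.7291e-04; σ = Eε = 207000 · -5.7291e-04 = -118.6 MPa.

-119 MPa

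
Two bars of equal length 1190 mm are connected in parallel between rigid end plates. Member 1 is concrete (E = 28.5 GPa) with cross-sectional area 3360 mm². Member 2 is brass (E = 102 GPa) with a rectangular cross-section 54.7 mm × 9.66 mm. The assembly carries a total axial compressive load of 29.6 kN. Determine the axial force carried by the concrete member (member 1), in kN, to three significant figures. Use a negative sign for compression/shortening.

A_2 = 528.4 mm².
Equal strain + equilibrium ⇒ each member carries load in proportion to AE: A₁E₁ = 95760000 N, A₂E₂ = 53900000 N, ΣAE = 149700000 N.
F₁ = P·A₁E₁/ΣAE = -29600·95760000/149700000 = -18940 N.

-18.9 kN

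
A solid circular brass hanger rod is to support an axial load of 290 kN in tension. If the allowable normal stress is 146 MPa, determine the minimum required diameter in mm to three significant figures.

Required area A ≥ P/σ_allow = 290000/146 = 1986 mm².
For a solid circular section, d ≥ √(4A/π) = 50.29 mm.

50.3 mm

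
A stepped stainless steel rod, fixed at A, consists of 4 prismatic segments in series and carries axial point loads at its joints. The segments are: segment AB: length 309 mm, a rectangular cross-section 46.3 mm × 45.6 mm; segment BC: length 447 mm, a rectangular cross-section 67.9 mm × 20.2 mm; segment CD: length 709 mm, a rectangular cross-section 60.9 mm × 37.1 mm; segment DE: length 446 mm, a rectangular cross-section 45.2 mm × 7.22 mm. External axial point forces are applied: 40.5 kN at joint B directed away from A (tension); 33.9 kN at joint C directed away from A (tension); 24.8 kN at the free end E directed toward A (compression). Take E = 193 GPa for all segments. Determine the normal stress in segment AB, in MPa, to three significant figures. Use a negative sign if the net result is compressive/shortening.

Internal axial forces (sectioning from the free end, tension +): N_DE = -24.8 kN, N_CD = -24.8 kN, N_BC = 9.1 kN, N_AB = 49.6 kN.
A_AB = 2111 mm².
σ_AB = N_AB/A_AB = 49600/2111 = 23.49 MPa.

23.5 MPa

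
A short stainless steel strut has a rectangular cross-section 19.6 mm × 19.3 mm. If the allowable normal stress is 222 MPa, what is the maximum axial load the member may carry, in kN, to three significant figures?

84.0 kN

A = 378.3 mm².
P_max = σ_allow · A = 222 · 378.3 = 83980 N = 83.98 kN.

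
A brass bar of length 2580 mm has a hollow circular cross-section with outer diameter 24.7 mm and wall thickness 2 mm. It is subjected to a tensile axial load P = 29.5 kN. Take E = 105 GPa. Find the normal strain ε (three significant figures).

0.00197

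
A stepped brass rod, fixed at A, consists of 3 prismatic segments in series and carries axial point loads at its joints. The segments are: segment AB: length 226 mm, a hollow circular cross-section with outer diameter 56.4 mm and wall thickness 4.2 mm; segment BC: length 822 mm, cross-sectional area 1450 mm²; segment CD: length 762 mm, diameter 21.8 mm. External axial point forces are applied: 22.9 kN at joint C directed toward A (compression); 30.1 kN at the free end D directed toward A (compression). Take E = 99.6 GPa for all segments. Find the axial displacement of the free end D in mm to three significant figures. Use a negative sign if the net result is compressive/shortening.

-1.09 mm

Internal axial forces (sectioning from the free end, tension +): N_CD = -30.1 kN, N_BC = -53 kN, N_AB = -53 kN.
A_AB = 688.8 mm².
A_CD = 373.3 mm².
δ_AB = -53000·226/(688.8·99600) = -0.1746 mm
δ_BC = -53000·822/(1450·99600) = -0.3017 mm
δ_CD = -30100·762/(373.3·99600) = -0.617 mm
δ = Σδ_i = -1.093 mm.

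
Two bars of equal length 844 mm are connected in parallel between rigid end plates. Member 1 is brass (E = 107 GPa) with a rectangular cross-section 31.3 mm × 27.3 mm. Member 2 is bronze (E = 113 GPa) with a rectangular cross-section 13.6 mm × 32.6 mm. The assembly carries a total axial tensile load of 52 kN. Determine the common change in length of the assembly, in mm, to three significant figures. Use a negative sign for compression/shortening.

0.310 mm

A_1 = 854.5 mm².
A_2 = 443.4 mm².
Equal strain + equilibrium ⇒ each member carries load in proportion to AE: A₁E₁ = 91430000 N, A₂E₂ = 50100000 N, ΣAE = 141500000 N.
δ = PL/ΣAE = 52000·844/141500000 = 0.3101 mm.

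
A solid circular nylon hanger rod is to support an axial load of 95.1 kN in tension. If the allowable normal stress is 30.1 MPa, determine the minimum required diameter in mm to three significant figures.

63.4 mm

Required area A ≥ P/σ_allow = 95100/30.1 = 3159 mm².
For a solid circular section, d ≥ √(4A/π) = 63.43 mm.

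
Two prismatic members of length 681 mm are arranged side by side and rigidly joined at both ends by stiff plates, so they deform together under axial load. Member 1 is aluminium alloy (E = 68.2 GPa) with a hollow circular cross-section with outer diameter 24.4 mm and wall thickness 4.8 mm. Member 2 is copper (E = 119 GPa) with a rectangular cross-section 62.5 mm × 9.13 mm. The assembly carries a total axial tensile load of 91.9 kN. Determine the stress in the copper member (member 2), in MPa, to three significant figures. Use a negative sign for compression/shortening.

A_1 = 295.6 mm².
A_2 = 570.6 mm².
Equal strain + equilibrium ⇒ each member carries load in proportion to AE: A₁E₁ = 20160000 N, A₂E₂ = 67900000 N, ΣAE = 88060000 N.
σ₂ = P·E₂/ΣAE = 91900·119000/88060000 = 124.2 MPa.

124 MPa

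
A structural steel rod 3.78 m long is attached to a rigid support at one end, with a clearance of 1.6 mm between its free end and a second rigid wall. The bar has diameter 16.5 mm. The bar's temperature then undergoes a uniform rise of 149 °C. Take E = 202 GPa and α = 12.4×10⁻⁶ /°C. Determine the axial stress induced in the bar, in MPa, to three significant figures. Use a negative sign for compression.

-288 MPa

Free thermal expansion αLΔT = 12.4e-6 · 3780 · 149 = 6.984 mm.
The walls engage after the gap closes; constrained expansion = 6.984 − 1.6 = 5.384 mm.
The walls impose strain ε = −(5.384)/3780 = -1.4243e-03; σ = Eε = 202000 · -1.4243e-03 = -287.7 MPa.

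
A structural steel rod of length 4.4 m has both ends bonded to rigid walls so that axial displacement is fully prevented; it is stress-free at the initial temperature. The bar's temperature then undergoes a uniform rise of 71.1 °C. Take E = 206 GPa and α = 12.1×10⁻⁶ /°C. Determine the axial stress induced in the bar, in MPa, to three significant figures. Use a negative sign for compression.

-177 MPa

Free thermal expansion αLΔT = 12.1e-6 · 4400 · 71.1 = 3.785 mm.
The walls impose strain ε = −(3.785)/4400 = -8.6031e-04; σ = Eε = 206000 · -8.6031e-04 = -177.2 MPa.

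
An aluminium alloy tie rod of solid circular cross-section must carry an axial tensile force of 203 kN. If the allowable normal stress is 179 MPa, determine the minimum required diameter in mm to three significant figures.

Required area A ≥ P/σ_allow = 203000/179 = 1134 mm².
For a solid circular section, d ≥ √(4A/π) = 38 mm.

38.0 mm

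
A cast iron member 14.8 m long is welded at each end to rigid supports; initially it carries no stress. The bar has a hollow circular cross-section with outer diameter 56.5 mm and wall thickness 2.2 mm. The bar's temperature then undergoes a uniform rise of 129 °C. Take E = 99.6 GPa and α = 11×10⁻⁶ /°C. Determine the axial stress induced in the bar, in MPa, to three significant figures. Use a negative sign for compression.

-141 MPa

Free thermal expansion αLΔT = 11e-6 · 14800 · 129 = 21 mm.
The walls impose strain ε = −(21)/14800 = -1.4190e-03; σ = Eε = 99600 · -1.4190e-03 = -141.3 MPa.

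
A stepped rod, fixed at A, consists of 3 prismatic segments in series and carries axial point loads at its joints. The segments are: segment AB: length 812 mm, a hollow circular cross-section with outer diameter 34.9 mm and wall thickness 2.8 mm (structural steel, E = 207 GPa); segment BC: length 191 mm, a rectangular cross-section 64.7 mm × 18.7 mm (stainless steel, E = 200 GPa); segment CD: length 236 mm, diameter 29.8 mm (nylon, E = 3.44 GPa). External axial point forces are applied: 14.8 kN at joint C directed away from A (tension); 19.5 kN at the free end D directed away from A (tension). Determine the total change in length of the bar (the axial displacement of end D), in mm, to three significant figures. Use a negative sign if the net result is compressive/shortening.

2.42 mm

Internal axial forces (sectioning from the free end, tension +): N_CD = 19.5 kN, N_BC = 34.3 kN, N_AB = 34.3 kN.
A_AB = 282.4 mm².
A_BC = 1210 mm².
A_CD = 697.5 mm².
δ_AB = 34300·812/(282.4·207000) = 0.4765 mm
δ_BC = 34300·191/(1210·200000) = 0.02707 mm
δ_CD = 19500·236/(697.5·3440) = 1.918 mm
δ = Σδ_i = 2.422 mm.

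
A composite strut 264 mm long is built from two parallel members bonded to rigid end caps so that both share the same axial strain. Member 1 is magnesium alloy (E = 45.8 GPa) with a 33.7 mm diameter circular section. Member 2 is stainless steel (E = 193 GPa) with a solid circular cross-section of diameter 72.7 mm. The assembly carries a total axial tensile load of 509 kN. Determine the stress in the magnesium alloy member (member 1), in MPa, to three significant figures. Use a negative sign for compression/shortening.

27.7 MPa

A_1 = 892 mm².
A_2 = 4151 mm².
Equal strain + equilibrium ⇒ each member carries load in proportion to AE: A₁E₁ = 40850000 N, A₂E₂ = 801200000 N, ΣAE = 842000000 N.
σ₁ = P·E₁/ΣAE = 509000·45800/842000000 = 27.69 MPa.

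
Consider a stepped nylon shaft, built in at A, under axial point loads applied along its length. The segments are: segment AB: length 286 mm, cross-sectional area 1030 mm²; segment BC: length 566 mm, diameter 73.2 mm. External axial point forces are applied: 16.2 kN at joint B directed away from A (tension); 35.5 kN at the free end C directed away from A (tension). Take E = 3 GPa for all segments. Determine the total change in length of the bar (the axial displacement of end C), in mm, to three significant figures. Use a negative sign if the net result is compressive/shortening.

6.38 mm

Internal axial forces (sectioning from the free end, tension +): N_BC = 35.5 kN, N_AB = 51.7 kN.
A_BC = 4208 mm².
δ_AB = 51700·286/(1030·3000) = 4.785 mm
δ_BC = 35500·566/(4208·3000) = 1.592 mm
δ = Σδ_i = 6.377 mm.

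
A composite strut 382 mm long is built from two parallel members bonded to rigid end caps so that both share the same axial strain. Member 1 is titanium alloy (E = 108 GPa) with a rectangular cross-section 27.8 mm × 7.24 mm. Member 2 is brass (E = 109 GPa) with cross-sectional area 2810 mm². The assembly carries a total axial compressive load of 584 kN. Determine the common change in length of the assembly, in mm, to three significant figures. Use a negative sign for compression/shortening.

-0.680 mm

A_1 = 201.3 mm².
Equal strain + equilibrium ⇒ each member carries load in proportion to AE: A₁E₁ = 21740000 N, A₂E₂ = 306300000 N, ΣAE = 328000000 N.
δ = PL/ΣAE = -584000·382/328000000 = -0.6801 mm.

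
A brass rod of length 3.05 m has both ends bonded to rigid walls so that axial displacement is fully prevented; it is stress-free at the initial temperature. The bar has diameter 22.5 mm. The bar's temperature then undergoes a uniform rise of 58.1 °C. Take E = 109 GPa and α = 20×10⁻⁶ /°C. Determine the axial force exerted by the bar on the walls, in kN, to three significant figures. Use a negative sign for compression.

-50.4 kN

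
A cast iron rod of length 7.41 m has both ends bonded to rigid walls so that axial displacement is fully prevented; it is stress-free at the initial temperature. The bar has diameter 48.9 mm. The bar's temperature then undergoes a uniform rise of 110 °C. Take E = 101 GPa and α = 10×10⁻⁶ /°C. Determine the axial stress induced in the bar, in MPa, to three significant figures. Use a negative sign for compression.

-111 MPa

Free thermal expansion αLΔT = 10e-6 · 7410 · 110 = 8.151 mm.
The walls impose strain ε = −(8.151)/7410 = -1.1000e-03; σ = Eε = 101000 · -1.1000e-03 = -111.1 MPa.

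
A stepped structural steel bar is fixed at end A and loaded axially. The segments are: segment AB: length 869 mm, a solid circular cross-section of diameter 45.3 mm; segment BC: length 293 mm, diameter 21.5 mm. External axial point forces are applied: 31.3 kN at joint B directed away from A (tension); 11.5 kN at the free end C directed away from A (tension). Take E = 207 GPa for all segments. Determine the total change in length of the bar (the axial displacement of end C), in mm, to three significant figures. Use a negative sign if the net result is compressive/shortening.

0.156 mm

Internal axial forces (sectioning from the free end, tension +): N_BC = 11.5 kN, N_AB = 42.8 kN.
A_AB = 1612 mm².
A_BC = 363.1 mm².
δ_AB = 42800·869/(1612·207000) = 0.1115 mm
δ_BC = 11500·293/(363.1·207000) = 0.04484 mm
δ = Σδ_i = 0.1563 mm.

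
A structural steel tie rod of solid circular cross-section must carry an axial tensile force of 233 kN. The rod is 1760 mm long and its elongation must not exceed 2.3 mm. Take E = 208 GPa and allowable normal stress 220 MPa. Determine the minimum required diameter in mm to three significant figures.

Required area A ≥ P/σ_allow = 233000/220 = 1059 mm².
For a solid circular section, d ≥ √(4A/π) = 36.72 mm.
Elongation limit: A ≥ PL/(Eδ_allow) = 233000·1760/(208000·2.3) = 857.2 mm² ⇒ d ≥ 33.04 mm.
The stress limit governs.

36.7 mm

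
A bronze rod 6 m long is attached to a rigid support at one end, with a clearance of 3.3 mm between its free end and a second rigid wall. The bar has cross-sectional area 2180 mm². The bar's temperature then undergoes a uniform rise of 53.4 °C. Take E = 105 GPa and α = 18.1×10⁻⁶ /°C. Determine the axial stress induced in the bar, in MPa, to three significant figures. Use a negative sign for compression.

-43.7 MPa

Free thermal expansion αLΔT = 18.1e-6 · 6000 · 53.4 = 5.799 mm.
The walls engage after the gap closes; constrained expansion = 5.799 − 3.3 = 2.499 mm.
The walls impose strain ε = −(2.499)/6000 = -4.1654e-04; σ = Eε = 105000 · -4.1654e-04 = -43.74 MPa.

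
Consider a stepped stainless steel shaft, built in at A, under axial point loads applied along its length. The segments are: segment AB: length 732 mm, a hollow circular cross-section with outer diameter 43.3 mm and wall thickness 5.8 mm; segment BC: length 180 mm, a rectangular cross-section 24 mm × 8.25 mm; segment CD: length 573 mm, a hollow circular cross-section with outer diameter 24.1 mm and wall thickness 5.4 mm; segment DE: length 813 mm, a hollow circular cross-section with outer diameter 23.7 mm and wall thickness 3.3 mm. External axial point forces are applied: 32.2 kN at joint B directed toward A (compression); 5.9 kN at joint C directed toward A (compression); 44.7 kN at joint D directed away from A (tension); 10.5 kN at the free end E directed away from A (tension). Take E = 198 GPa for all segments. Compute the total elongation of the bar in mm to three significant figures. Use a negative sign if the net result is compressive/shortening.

1.03 mm

Internal axial forces (sectioning from the free end, tension +): N_DE = 10.5 kN, N_CD = 55.2 kN, N_BC = 49.3 kN, N_AB = 17.1 kN.
A_AB = 683.3 mm².
A_BC = 198 mm².
A_CD = 317.2 mm².
A_DE = 211.5 mm².
δ_AB = 17100·732/(683.3·198000) = 0.09252 mm
δ_BC = 49300·180/(198·198000) = 0.2264 mm
δ_CD = 55200·573/(317.2·198000) = 0.5036 mm
δ_DE = 10500·813/(211.5·198000) = 0.2039 mm
δ = Σδ_i = 1.026 mm.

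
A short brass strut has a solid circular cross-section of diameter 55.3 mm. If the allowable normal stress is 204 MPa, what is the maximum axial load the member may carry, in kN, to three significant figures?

490 kN

A = 2402 mm².
P_max = σ_allow · A = 204 · 2402 = 490000 N = 490 kN.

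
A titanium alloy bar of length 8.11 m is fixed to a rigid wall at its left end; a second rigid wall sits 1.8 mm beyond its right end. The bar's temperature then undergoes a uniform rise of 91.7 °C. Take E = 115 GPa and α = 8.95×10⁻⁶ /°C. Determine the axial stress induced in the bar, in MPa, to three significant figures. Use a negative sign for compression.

-68.9 MPa

Free thermal expansion αLΔT = 8.95e-6 · 8110 · 91.7 = 6.656 mm.
The walls engage after the gap closes; constrained expansion = 6.656 − 1.8 = 4.856 mm.
The walls impose strain ε = −(4.856)/8110 = -5.9877e-04; σ = Eε = 115000 · -5.9877e-04 = -68.86 MPa.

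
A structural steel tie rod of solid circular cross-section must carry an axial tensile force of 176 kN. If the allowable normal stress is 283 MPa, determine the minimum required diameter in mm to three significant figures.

Required area A ≥ P/σ_allow = 176000/283 = 621.9 mm².
For a solid circular section, d ≥ √(4A/π) = 28.14 mm.

28.1 mm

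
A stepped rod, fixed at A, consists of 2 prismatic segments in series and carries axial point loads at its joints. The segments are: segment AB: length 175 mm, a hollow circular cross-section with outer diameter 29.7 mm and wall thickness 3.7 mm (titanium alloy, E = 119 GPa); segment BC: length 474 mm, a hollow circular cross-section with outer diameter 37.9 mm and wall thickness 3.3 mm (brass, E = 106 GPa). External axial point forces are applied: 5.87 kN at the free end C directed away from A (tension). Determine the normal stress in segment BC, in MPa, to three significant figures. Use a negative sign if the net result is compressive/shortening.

Internal axial forces (sectioning from the free end, tension +): N_BC = 5.87 kN, N_AB = 5.87 kN.
A_BC = 358.7 mm².
σ_BC = N_BC/A_BC = 5870/358.7 = 16.36 MPa.

16.4 MPa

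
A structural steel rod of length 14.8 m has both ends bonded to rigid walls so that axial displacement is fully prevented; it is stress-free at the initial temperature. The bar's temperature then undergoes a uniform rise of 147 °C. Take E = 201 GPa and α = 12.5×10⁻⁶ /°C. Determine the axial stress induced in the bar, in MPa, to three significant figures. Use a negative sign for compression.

-369 MPa

Free thermal expansion αLΔT = 12.5e-6 · 14800 · 147 = 27.2 mm.
The walls impose strain ε = −(27.2)/14800 = -1.8375e-03; σ = Eε = 201000 · -1.8375e-03 = -369.3 MPa.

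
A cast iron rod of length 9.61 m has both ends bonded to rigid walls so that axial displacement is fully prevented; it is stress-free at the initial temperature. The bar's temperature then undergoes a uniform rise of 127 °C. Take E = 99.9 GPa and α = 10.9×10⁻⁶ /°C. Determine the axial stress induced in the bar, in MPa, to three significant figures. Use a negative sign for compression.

Free thermal expansion αLΔT = 10.9e-6 · 9610 · 127 = 13.3 mm.
The walls impose strain ε = −(13.3)/9610 = -1.3843e-03; σ = Eε = 99900 · -1.3843e-03 = -138.3 MPa.

-138 MPa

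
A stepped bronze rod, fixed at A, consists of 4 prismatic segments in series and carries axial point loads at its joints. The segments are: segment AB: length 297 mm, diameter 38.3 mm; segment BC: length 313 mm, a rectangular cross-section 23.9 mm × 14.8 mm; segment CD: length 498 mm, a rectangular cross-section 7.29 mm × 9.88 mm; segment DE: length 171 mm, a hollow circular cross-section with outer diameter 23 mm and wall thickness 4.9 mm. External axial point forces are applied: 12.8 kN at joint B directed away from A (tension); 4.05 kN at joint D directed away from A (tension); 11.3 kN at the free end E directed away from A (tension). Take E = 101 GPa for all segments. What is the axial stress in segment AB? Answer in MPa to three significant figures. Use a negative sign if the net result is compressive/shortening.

24.4 MPa

Internal axial forces (sectioning from the free end, tension +): N_DE = 11.3 kN, N_CD = 15.35 kN, N_BC = 15.35 kN, N_AB = 28.15 kN.
A_AB = 1152 mm².
σ_AB = N_AB/A_AB = 28150/1152 = 24.43 MPa.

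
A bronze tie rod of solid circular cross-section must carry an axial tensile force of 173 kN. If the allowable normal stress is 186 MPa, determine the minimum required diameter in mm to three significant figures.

Required area A ≥ P/σ_allow = 173000/186 = 930.1 mm².
For a solid circular section, d ≥ √(4A/π) = 34.41 mm.

34.4 mm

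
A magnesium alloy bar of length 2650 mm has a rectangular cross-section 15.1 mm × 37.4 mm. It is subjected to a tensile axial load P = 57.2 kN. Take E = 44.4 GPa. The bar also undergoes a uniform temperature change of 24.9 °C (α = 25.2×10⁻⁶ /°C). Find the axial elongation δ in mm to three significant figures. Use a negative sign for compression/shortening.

A = 564.7 mm².
δ_mech = NL/(AE) = 57200·2650/(564.7·44400) = 6.045 mm.
δ_thermal = αLΔT = 25.2e-6·2650·24.9 = 1.663 mm.
δ = δ_mech + δ_thermal = 7.708 mm.

7.71 mm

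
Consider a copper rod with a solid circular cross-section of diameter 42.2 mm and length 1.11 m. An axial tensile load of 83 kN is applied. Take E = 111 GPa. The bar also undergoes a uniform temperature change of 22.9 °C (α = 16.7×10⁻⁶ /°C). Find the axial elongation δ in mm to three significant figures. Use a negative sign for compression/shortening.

A = 1399 mm².
δ_mech = NL/(AE) = 83000·1110/(1399·111000) = 0.5934 mm.
δ_thermal = αLΔT = 16.7e-6·1110·22.9 = 0.4245 mm.
δ = δ_mech + δ_thermal = 1.018 mm.

1.02 mm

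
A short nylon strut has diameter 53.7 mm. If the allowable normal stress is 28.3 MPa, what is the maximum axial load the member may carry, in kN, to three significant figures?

64.1 kN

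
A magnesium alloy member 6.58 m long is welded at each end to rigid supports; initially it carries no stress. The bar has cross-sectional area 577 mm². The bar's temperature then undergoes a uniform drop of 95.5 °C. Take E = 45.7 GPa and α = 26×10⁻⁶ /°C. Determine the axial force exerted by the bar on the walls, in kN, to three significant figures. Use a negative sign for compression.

65.5 kN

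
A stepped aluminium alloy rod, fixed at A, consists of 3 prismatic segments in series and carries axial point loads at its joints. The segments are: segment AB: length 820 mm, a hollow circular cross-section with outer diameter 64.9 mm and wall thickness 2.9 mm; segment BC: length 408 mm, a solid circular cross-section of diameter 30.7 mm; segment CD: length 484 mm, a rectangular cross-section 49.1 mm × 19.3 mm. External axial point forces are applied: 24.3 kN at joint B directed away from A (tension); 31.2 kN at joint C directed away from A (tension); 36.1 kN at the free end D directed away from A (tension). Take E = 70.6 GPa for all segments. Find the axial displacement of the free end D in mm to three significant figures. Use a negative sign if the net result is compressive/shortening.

2.67 mm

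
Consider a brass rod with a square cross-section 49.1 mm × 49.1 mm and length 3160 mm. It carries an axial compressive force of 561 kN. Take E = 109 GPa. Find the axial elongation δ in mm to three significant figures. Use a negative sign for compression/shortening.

-6.75 mm

A = 2411 mm².
δ_mech = NL/(AE) = -561000·3160/(2411·109000) = -6.746 mm.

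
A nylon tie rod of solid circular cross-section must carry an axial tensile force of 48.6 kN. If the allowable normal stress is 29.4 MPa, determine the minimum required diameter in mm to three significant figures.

Required area A ≥ P/σ_allow = 48600/29.4 = 1653 mm².
For a solid circular section, d ≥ √(4A/π) = 45.88 mm.

45.9 mm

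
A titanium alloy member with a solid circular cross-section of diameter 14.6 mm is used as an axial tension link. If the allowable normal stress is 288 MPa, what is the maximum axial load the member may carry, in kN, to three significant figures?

48.2 kN

A = 167.4 mm².
P_max = σ_allow · A = 288 · 167.4 = 48220 N = 48.22 kN.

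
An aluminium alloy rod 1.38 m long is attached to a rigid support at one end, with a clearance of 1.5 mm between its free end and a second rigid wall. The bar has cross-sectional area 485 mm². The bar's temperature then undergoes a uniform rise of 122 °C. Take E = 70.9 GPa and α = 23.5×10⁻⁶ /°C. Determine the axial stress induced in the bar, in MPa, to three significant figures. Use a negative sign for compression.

-126 MPa

Free thermal expansion αLΔT = 23.5e-6 · 1380 · 122 = 3.956 mm.
The walls engage after the gap closes; constrained expansion = 3.956 − 1.5 = 2.456 mm.
The walls impose strain ε = −(2.456)/1380 = -1.7800e-03; σ = Eε = 70900 · -1.7800e-03 = -126.2 MPa.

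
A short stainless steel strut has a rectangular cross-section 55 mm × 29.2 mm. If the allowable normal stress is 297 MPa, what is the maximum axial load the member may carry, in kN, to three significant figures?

477 kN

A = 1606 mm².
P_max = σ_allow · A = 297 · 1606 = 477000 N = 477 kN.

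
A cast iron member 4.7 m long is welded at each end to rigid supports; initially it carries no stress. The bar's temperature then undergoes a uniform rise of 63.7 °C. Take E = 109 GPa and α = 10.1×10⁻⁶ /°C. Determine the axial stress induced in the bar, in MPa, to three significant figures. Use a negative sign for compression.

-70.1 MPa

Free thermal expansion αLΔT = 10.1e-6 · 4700 · 63.7 = 3.024 mm.
The walls impose strain ε = −(3.024)/4700 = -6.4337e-04; σ = Eε = 109000 · -6.4337e-04 = -70.13 MPa.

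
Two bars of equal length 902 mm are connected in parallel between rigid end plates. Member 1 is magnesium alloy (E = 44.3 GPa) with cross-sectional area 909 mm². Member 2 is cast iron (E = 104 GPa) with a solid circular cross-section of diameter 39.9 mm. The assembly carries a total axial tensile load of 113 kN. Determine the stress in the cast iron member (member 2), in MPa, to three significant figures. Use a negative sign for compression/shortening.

69.0 MPa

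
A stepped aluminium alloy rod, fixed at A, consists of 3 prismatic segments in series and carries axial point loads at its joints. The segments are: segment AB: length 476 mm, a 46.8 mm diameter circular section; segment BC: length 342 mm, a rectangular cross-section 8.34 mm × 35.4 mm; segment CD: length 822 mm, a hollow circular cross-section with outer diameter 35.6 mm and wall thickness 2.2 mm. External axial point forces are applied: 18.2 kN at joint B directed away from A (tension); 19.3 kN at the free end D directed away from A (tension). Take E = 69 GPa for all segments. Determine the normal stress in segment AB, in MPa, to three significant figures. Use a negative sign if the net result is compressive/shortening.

Internal axial forces (sectioning from the free end, tension +): N_CD = 19.3 kN, N_BC = 19.3 kN, N_AB = 37.5 kN.
A_AB = 1720 mm².
σ_AB = N_AB/A_AB = 37500/1720 = 21.8 MPa.

21.8 MPa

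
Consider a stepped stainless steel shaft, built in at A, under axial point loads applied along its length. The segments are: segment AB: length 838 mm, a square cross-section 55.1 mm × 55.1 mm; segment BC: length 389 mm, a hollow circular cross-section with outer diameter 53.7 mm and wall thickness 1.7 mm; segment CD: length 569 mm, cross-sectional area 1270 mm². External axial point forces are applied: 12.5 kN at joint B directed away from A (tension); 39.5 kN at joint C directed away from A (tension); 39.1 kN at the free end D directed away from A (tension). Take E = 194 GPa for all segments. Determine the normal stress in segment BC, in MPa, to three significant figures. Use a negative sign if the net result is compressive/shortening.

283 MPa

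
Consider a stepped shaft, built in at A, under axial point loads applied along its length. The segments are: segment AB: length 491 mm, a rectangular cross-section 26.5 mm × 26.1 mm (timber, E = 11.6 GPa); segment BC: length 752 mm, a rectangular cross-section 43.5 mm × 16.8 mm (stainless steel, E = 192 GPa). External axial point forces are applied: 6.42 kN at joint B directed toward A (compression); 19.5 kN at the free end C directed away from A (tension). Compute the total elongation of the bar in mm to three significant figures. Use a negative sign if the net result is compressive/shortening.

0.905 mm

Internal axial forces (sectioning from the free end, tension +): N_BC = 19.5 kN, N_AB = 13.08 kN.
A_AB = 691.7 mm².
A_BC = 730.8 mm².
δ_AB = 13080·491/(691.7·11600) = 0.8005 mm
δ_BC = 19500·752/(730.8·192000) = 0.1045 mm
δ = Σδ_i = 0.905 mm.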